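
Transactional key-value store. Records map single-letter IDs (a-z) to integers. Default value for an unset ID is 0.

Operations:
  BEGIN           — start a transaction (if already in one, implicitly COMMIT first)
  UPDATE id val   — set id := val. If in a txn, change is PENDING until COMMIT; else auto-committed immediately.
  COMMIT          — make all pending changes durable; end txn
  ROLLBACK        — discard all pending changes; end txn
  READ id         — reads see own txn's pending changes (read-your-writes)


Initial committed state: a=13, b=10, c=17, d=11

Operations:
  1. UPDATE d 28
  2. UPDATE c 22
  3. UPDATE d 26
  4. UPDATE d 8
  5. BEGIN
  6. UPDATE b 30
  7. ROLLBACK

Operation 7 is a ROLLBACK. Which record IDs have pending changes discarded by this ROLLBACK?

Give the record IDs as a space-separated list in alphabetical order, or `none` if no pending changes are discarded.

Answer: b

Derivation:
Initial committed: {a=13, b=10, c=17, d=11}
Op 1: UPDATE d=28 (auto-commit; committed d=28)
Op 2: UPDATE c=22 (auto-commit; committed c=22)
Op 3: UPDATE d=26 (auto-commit; committed d=26)
Op 4: UPDATE d=8 (auto-commit; committed d=8)
Op 5: BEGIN: in_txn=True, pending={}
Op 6: UPDATE b=30 (pending; pending now {b=30})
Op 7: ROLLBACK: discarded pending ['b']; in_txn=False
ROLLBACK at op 7 discards: ['b']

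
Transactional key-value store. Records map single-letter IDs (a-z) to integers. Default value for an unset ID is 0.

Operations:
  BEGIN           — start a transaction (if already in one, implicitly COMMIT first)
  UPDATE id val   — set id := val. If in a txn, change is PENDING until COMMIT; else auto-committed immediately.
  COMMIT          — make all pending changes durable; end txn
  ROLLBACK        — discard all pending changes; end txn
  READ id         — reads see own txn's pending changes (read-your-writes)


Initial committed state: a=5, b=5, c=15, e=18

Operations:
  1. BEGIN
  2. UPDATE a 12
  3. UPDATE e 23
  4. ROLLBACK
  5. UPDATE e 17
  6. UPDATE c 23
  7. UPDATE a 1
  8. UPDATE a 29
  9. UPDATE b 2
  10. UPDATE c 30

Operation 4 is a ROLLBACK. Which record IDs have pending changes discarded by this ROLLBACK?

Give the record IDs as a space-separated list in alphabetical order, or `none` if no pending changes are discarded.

Initial committed: {a=5, b=5, c=15, e=18}
Op 1: BEGIN: in_txn=True, pending={}
Op 2: UPDATE a=12 (pending; pending now {a=12})
Op 3: UPDATE e=23 (pending; pending now {a=12, e=23})
Op 4: ROLLBACK: discarded pending ['a', 'e']; in_txn=False
Op 5: UPDATE e=17 (auto-commit; committed e=17)
Op 6: UPDATE c=23 (auto-commit; committed c=23)
Op 7: UPDATE a=1 (auto-commit; committed a=1)
Op 8: UPDATE a=29 (auto-commit; committed a=29)
Op 9: UPDATE b=2 (auto-commit; committed b=2)
Op 10: UPDATE c=30 (auto-commit; committed c=30)
ROLLBACK at op 4 discards: ['a', 'e']

Answer: a e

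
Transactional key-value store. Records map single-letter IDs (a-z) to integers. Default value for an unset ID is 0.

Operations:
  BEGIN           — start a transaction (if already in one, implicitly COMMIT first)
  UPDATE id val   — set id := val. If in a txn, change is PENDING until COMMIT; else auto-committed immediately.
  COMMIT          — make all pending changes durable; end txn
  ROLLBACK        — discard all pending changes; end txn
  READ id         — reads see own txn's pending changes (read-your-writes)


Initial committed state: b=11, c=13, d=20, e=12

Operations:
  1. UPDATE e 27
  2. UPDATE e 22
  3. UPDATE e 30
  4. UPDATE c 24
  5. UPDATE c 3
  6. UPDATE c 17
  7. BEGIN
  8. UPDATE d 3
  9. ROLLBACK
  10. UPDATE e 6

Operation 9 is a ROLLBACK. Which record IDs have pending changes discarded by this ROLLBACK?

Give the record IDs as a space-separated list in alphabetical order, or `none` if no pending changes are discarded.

Initial committed: {b=11, c=13, d=20, e=12}
Op 1: UPDATE e=27 (auto-commit; committed e=27)
Op 2: UPDATE e=22 (auto-commit; committed e=22)
Op 3: UPDATE e=30 (auto-commit; committed e=30)
Op 4: UPDATE c=24 (auto-commit; committed c=24)
Op 5: UPDATE c=3 (auto-commit; committed c=3)
Op 6: UPDATE c=17 (auto-commit; committed c=17)
Op 7: BEGIN: in_txn=True, pending={}
Op 8: UPDATE d=3 (pending; pending now {d=3})
Op 9: ROLLBACK: discarded pending ['d']; in_txn=False
Op 10: UPDATE e=6 (auto-commit; committed e=6)
ROLLBACK at op 9 discards: ['d']

Answer: d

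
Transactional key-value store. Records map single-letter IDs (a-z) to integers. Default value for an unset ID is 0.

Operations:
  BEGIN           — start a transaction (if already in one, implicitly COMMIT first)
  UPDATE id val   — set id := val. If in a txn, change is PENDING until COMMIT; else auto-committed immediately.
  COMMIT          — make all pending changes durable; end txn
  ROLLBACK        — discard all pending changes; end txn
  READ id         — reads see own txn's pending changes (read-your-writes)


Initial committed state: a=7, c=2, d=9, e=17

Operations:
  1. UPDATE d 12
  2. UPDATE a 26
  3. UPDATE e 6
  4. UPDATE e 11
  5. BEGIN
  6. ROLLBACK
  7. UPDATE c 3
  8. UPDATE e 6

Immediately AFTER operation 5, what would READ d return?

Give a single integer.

Initial committed: {a=7, c=2, d=9, e=17}
Op 1: UPDATE d=12 (auto-commit; committed d=12)
Op 2: UPDATE a=26 (auto-commit; committed a=26)
Op 3: UPDATE e=6 (auto-commit; committed e=6)
Op 4: UPDATE e=11 (auto-commit; committed e=11)
Op 5: BEGIN: in_txn=True, pending={}
After op 5: visible(d) = 12 (pending={}, committed={a=26, c=2, d=12, e=11})

Answer: 12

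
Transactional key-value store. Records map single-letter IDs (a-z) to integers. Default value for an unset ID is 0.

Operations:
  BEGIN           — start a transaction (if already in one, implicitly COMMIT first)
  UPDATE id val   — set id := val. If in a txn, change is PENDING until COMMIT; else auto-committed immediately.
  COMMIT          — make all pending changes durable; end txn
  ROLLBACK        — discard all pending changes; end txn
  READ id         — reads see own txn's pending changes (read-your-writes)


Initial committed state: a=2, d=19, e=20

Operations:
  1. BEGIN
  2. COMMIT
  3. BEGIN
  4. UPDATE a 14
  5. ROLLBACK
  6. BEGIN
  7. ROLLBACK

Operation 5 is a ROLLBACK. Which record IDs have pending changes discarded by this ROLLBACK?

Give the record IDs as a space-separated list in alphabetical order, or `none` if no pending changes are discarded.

Initial committed: {a=2, d=19, e=20}
Op 1: BEGIN: in_txn=True, pending={}
Op 2: COMMIT: merged [] into committed; committed now {a=2, d=19, e=20}
Op 3: BEGIN: in_txn=True, pending={}
Op 4: UPDATE a=14 (pending; pending now {a=14})
Op 5: ROLLBACK: discarded pending ['a']; in_txn=False
Op 6: BEGIN: in_txn=True, pending={}
Op 7: ROLLBACK: discarded pending []; in_txn=False
ROLLBACK at op 5 discards: ['a']

Answer: a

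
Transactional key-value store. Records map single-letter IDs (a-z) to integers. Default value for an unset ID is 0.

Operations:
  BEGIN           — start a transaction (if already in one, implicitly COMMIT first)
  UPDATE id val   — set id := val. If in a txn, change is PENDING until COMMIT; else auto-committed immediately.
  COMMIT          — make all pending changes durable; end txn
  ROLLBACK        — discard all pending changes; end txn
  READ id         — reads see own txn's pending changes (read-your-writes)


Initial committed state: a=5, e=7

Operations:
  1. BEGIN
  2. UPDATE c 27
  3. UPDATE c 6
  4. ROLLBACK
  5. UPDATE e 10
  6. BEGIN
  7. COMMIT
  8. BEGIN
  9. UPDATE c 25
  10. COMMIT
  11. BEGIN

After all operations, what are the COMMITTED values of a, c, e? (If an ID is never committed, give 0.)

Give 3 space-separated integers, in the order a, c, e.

Answer: 5 25 10

Derivation:
Initial committed: {a=5, e=7}
Op 1: BEGIN: in_txn=True, pending={}
Op 2: UPDATE c=27 (pending; pending now {c=27})
Op 3: UPDATE c=6 (pending; pending now {c=6})
Op 4: ROLLBACK: discarded pending ['c']; in_txn=False
Op 5: UPDATE e=10 (auto-commit; committed e=10)
Op 6: BEGIN: in_txn=True, pending={}
Op 7: COMMIT: merged [] into committed; committed now {a=5, e=10}
Op 8: BEGIN: in_txn=True, pending={}
Op 9: UPDATE c=25 (pending; pending now {c=25})
Op 10: COMMIT: merged ['c'] into committed; committed now {a=5, c=25, e=10}
Op 11: BEGIN: in_txn=True, pending={}
Final committed: {a=5, c=25, e=10}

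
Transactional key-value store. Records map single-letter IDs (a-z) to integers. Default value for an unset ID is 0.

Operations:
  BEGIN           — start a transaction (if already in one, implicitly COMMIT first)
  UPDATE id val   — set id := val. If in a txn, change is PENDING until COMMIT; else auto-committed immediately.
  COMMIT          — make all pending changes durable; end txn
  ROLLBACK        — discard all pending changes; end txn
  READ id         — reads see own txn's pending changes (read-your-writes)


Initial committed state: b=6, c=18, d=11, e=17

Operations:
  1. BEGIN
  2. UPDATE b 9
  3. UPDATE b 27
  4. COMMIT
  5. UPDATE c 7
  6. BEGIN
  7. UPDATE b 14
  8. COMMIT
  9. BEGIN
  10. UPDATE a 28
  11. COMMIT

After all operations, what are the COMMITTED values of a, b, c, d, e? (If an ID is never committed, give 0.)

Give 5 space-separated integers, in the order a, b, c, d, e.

Initial committed: {b=6, c=18, d=11, e=17}
Op 1: BEGIN: in_txn=True, pending={}
Op 2: UPDATE b=9 (pending; pending now {b=9})
Op 3: UPDATE b=27 (pending; pending now {b=27})
Op 4: COMMIT: merged ['b'] into committed; committed now {b=27, c=18, d=11, e=17}
Op 5: UPDATE c=7 (auto-commit; committed c=7)
Op 6: BEGIN: in_txn=True, pending={}
Op 7: UPDATE b=14 (pending; pending now {b=14})
Op 8: COMMIT: merged ['b'] into committed; committed now {b=14, c=7, d=11, e=17}
Op 9: BEGIN: in_txn=True, pending={}
Op 10: UPDATE a=28 (pending; pending now {a=28})
Op 11: COMMIT: merged ['a'] into committed; committed now {a=28, b=14, c=7, d=11, e=17}
Final committed: {a=28, b=14, c=7, d=11, e=17}

Answer: 28 14 7 11 17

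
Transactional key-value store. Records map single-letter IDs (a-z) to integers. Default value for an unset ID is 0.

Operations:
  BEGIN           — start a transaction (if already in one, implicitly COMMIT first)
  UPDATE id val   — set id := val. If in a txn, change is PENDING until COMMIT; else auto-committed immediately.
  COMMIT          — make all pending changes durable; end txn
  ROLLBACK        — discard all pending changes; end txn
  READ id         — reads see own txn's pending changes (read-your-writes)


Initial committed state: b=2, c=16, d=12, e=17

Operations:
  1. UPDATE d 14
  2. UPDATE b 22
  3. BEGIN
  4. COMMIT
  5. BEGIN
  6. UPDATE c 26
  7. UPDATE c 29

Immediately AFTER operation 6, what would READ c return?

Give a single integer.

Initial committed: {b=2, c=16, d=12, e=17}
Op 1: UPDATE d=14 (auto-commit; committed d=14)
Op 2: UPDATE b=22 (auto-commit; committed b=22)
Op 3: BEGIN: in_txn=True, pending={}
Op 4: COMMIT: merged [] into committed; committed now {b=22, c=16, d=14, e=17}
Op 5: BEGIN: in_txn=True, pending={}
Op 6: UPDATE c=26 (pending; pending now {c=26})
After op 6: visible(c) = 26 (pending={c=26}, committed={b=22, c=16, d=14, e=17})

Answer: 26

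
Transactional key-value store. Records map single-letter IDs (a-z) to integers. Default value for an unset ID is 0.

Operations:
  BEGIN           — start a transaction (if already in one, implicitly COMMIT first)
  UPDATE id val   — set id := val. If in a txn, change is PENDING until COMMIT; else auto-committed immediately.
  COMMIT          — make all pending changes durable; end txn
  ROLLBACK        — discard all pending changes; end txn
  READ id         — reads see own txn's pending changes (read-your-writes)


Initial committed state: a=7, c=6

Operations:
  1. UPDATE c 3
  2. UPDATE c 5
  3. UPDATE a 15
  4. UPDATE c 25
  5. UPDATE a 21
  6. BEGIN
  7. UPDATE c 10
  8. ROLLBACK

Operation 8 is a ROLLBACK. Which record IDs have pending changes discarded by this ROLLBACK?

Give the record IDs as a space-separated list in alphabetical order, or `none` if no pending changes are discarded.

Answer: c

Derivation:
Initial committed: {a=7, c=6}
Op 1: UPDATE c=3 (auto-commit; committed c=3)
Op 2: UPDATE c=5 (auto-commit; committed c=5)
Op 3: UPDATE a=15 (auto-commit; committed a=15)
Op 4: UPDATE c=25 (auto-commit; committed c=25)
Op 5: UPDATE a=21 (auto-commit; committed a=21)
Op 6: BEGIN: in_txn=True, pending={}
Op 7: UPDATE c=10 (pending; pending now {c=10})
Op 8: ROLLBACK: discarded pending ['c']; in_txn=False
ROLLBACK at op 8 discards: ['c']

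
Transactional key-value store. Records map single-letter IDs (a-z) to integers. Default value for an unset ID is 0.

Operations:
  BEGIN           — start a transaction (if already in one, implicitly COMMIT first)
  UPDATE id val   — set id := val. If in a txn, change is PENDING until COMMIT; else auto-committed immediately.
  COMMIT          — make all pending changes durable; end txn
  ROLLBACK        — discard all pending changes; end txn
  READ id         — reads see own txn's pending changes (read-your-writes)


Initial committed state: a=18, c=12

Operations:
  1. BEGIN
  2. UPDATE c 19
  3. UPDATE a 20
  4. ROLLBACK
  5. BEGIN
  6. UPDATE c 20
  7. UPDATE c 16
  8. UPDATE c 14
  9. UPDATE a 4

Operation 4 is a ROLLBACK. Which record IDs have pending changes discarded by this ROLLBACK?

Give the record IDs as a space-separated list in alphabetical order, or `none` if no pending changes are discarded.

Answer: a c

Derivation:
Initial committed: {a=18, c=12}
Op 1: BEGIN: in_txn=True, pending={}
Op 2: UPDATE c=19 (pending; pending now {c=19})
Op 3: UPDATE a=20 (pending; pending now {a=20, c=19})
Op 4: ROLLBACK: discarded pending ['a', 'c']; in_txn=False
Op 5: BEGIN: in_txn=True, pending={}
Op 6: UPDATE c=20 (pending; pending now {c=20})
Op 7: UPDATE c=16 (pending; pending now {c=16})
Op 8: UPDATE c=14 (pending; pending now {c=14})
Op 9: UPDATE a=4 (pending; pending now {a=4, c=14})
ROLLBACK at op 4 discards: ['a', 'c']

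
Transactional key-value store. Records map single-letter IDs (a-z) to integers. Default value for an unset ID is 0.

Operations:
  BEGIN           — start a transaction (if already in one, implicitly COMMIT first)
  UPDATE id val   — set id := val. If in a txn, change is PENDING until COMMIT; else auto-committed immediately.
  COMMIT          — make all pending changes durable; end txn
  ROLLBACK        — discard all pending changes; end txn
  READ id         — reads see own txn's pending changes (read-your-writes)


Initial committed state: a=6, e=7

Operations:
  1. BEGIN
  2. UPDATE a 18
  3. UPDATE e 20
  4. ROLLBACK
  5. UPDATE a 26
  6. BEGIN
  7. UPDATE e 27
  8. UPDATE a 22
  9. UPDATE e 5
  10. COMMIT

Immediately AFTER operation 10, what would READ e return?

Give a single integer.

Answer: 5

Derivation:
Initial committed: {a=6, e=7}
Op 1: BEGIN: in_txn=True, pending={}
Op 2: UPDATE a=18 (pending; pending now {a=18})
Op 3: UPDATE e=20 (pending; pending now {a=18, e=20})
Op 4: ROLLBACK: discarded pending ['a', 'e']; in_txn=False
Op 5: UPDATE a=26 (auto-commit; committed a=26)
Op 6: BEGIN: in_txn=True, pending={}
Op 7: UPDATE e=27 (pending; pending now {e=27})
Op 8: UPDATE a=22 (pending; pending now {a=22, e=27})
Op 9: UPDATE e=5 (pending; pending now {a=22, e=5})
Op 10: COMMIT: merged ['a', 'e'] into committed; committed now {a=22, e=5}
After op 10: visible(e) = 5 (pending={}, committed={a=22, e=5})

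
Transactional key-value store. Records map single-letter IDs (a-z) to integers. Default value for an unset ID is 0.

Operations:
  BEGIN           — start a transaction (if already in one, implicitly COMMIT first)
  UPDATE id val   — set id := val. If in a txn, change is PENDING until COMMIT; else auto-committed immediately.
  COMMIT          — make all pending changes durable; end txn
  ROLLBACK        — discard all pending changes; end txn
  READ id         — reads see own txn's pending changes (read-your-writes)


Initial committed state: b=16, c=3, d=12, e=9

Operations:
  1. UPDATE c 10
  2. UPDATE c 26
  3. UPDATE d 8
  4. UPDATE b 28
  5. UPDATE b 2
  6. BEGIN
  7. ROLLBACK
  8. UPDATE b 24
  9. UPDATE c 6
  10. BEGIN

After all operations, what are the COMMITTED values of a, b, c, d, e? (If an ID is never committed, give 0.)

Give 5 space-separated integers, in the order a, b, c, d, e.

Initial committed: {b=16, c=3, d=12, e=9}
Op 1: UPDATE c=10 (auto-commit; committed c=10)
Op 2: UPDATE c=26 (auto-commit; committed c=26)
Op 3: UPDATE d=8 (auto-commit; committed d=8)
Op 4: UPDATE b=28 (auto-commit; committed b=28)
Op 5: UPDATE b=2 (auto-commit; committed b=2)
Op 6: BEGIN: in_txn=True, pending={}
Op 7: ROLLBACK: discarded pending []; in_txn=False
Op 8: UPDATE b=24 (auto-commit; committed b=24)
Op 9: UPDATE c=6 (auto-commit; committed c=6)
Op 10: BEGIN: in_txn=True, pending={}
Final committed: {b=24, c=6, d=8, e=9}

Answer: 0 24 6 8 9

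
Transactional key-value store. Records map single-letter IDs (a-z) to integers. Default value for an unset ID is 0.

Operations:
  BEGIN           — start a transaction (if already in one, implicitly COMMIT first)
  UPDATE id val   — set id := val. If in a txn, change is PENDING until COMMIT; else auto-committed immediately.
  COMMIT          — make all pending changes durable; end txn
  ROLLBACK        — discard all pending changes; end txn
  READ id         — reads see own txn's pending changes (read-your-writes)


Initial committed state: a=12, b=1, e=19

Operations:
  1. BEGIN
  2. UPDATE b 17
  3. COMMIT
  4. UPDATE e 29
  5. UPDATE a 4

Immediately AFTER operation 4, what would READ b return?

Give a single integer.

Initial committed: {a=12, b=1, e=19}
Op 1: BEGIN: in_txn=True, pending={}
Op 2: UPDATE b=17 (pending; pending now {b=17})
Op 3: COMMIT: merged ['b'] into committed; committed now {a=12, b=17, e=19}
Op 4: UPDATE e=29 (auto-commit; committed e=29)
After op 4: visible(b) = 17 (pending={}, committed={a=12, b=17, e=29})

Answer: 17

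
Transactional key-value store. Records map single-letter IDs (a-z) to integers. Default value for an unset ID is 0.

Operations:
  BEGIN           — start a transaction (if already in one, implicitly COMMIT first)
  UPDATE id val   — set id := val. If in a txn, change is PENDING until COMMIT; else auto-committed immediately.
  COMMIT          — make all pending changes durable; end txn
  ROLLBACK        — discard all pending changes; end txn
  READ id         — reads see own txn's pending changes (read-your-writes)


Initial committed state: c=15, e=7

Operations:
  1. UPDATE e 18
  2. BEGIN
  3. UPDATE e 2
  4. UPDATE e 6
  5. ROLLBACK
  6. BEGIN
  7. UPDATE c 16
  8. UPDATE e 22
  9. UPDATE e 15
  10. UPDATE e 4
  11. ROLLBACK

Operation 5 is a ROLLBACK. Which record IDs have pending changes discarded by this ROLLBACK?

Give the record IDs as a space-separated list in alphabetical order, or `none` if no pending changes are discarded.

Initial committed: {c=15, e=7}
Op 1: UPDATE e=18 (auto-commit; committed e=18)
Op 2: BEGIN: in_txn=True, pending={}
Op 3: UPDATE e=2 (pending; pending now {e=2})
Op 4: UPDATE e=6 (pending; pending now {e=6})
Op 5: ROLLBACK: discarded pending ['e']; in_txn=False
Op 6: BEGIN: in_txn=True, pending={}
Op 7: UPDATE c=16 (pending; pending now {c=16})
Op 8: UPDATE e=22 (pending; pending now {c=16, e=22})
Op 9: UPDATE e=15 (pending; pending now {c=16, e=15})
Op 10: UPDATE e=4 (pending; pending now {c=16, e=4})
Op 11: ROLLBACK: discarded pending ['c', 'e']; in_txn=False
ROLLBACK at op 5 discards: ['e']

Answer: e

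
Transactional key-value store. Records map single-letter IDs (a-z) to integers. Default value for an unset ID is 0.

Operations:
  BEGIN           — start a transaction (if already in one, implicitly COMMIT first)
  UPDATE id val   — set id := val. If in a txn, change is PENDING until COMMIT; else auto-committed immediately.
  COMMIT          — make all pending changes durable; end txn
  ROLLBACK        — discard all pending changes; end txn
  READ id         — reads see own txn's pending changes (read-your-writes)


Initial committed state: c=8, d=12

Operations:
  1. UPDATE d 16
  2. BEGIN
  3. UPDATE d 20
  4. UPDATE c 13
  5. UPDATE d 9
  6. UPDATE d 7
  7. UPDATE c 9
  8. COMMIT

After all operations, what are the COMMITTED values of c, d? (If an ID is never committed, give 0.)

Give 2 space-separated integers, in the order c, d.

Initial committed: {c=8, d=12}
Op 1: UPDATE d=16 (auto-commit; committed d=16)
Op 2: BEGIN: in_txn=True, pending={}
Op 3: UPDATE d=20 (pending; pending now {d=20})
Op 4: UPDATE c=13 (pending; pending now {c=13, d=20})
Op 5: UPDATE d=9 (pending; pending now {c=13, d=9})
Op 6: UPDATE d=7 (pending; pending now {c=13, d=7})
Op 7: UPDATE c=9 (pending; pending now {c=9, d=7})
Op 8: COMMIT: merged ['c', 'd'] into committed; committed now {c=9, d=7}
Final committed: {c=9, d=7}

Answer: 9 7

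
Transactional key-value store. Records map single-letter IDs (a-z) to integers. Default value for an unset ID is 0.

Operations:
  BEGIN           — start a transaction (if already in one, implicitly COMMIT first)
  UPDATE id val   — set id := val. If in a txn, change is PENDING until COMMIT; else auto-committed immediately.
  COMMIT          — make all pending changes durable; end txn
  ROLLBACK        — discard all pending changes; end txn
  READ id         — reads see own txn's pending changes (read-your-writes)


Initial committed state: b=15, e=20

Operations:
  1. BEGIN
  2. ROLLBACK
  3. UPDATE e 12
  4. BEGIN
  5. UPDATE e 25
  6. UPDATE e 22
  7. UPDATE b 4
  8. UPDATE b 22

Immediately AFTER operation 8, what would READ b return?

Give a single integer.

Initial committed: {b=15, e=20}
Op 1: BEGIN: in_txn=True, pending={}
Op 2: ROLLBACK: discarded pending []; in_txn=False
Op 3: UPDATE e=12 (auto-commit; committed e=12)
Op 4: BEGIN: in_txn=True, pending={}
Op 5: UPDATE e=25 (pending; pending now {e=25})
Op 6: UPDATE e=22 (pending; pending now {e=22})
Op 7: UPDATE b=4 (pending; pending now {b=4, e=22})
Op 8: UPDATE b=22 (pending; pending now {b=22, e=22})
After op 8: visible(b) = 22 (pending={b=22, e=22}, committed={b=15, e=12})

Answer: 22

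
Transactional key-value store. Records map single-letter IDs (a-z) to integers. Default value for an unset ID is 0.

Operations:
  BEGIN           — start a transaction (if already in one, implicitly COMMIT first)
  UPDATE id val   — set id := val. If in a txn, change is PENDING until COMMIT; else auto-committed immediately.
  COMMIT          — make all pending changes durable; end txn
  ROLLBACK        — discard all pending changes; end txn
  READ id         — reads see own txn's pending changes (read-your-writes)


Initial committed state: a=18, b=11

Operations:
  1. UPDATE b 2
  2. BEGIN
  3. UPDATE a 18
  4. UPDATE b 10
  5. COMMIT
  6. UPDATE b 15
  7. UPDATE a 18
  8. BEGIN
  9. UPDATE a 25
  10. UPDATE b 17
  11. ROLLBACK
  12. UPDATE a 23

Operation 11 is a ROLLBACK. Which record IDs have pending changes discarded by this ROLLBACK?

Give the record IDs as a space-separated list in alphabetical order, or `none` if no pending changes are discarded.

Initial committed: {a=18, b=11}
Op 1: UPDATE b=2 (auto-commit; committed b=2)
Op 2: BEGIN: in_txn=True, pending={}
Op 3: UPDATE a=18 (pending; pending now {a=18})
Op 4: UPDATE b=10 (pending; pending now {a=18, b=10})
Op 5: COMMIT: merged ['a', 'b'] into committed; committed now {a=18, b=10}
Op 6: UPDATE b=15 (auto-commit; committed b=15)
Op 7: UPDATE a=18 (auto-commit; committed a=18)
Op 8: BEGIN: in_txn=True, pending={}
Op 9: UPDATE a=25 (pending; pending now {a=25})
Op 10: UPDATE b=17 (pending; pending now {a=25, b=17})
Op 11: ROLLBACK: discarded pending ['a', 'b']; in_txn=False
Op 12: UPDATE a=23 (auto-commit; committed a=23)
ROLLBACK at op 11 discards: ['a', 'b']

Answer: a b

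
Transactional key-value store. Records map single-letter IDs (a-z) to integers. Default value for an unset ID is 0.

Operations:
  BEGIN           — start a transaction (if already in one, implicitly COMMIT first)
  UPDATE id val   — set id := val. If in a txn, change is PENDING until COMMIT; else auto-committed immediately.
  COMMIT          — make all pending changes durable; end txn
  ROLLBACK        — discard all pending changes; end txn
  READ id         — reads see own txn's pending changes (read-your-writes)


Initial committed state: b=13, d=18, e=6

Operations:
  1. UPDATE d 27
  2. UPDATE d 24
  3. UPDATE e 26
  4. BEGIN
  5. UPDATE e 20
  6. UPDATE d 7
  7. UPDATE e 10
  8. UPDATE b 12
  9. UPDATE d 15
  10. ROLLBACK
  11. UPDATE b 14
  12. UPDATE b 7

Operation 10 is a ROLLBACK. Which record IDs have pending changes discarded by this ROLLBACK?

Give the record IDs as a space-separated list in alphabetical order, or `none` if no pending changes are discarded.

Initial committed: {b=13, d=18, e=6}
Op 1: UPDATE d=27 (auto-commit; committed d=27)
Op 2: UPDATE d=24 (auto-commit; committed d=24)
Op 3: UPDATE e=26 (auto-commit; committed e=26)
Op 4: BEGIN: in_txn=True, pending={}
Op 5: UPDATE e=20 (pending; pending now {e=20})
Op 6: UPDATE d=7 (pending; pending now {d=7, e=20})
Op 7: UPDATE e=10 (pending; pending now {d=7, e=10})
Op 8: UPDATE b=12 (pending; pending now {b=12, d=7, e=10})
Op 9: UPDATE d=15 (pending; pending now {b=12, d=15, e=10})
Op 10: ROLLBACK: discarded pending ['b', 'd', 'e']; in_txn=False
Op 11: UPDATE b=14 (auto-commit; committed b=14)
Op 12: UPDATE b=7 (auto-commit; committed b=7)
ROLLBACK at op 10 discards: ['b', 'd', 'e']

Answer: b d e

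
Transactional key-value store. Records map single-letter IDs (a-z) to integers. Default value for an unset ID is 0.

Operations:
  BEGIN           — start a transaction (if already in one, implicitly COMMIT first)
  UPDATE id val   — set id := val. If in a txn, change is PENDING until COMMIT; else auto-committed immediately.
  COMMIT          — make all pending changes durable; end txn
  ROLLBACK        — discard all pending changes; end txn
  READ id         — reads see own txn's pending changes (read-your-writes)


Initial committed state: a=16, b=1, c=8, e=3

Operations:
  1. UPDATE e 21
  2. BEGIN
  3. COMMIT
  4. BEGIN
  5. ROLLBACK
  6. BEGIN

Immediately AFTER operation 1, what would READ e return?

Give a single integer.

Initial committed: {a=16, b=1, c=8, e=3}
Op 1: UPDATE e=21 (auto-commit; committed e=21)
After op 1: visible(e) = 21 (pending={}, committed={a=16, b=1, c=8, e=21})

Answer: 21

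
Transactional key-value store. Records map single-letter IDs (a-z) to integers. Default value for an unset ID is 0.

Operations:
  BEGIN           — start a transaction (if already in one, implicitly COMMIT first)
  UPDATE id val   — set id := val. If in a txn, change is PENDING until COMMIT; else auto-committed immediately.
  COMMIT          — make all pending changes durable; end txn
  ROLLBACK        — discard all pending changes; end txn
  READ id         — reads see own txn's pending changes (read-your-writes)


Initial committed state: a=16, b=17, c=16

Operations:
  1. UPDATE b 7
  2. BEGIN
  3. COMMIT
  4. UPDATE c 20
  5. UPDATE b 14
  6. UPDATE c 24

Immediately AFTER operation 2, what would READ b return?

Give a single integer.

Initial committed: {a=16, b=17, c=16}
Op 1: UPDATE b=7 (auto-commit; committed b=7)
Op 2: BEGIN: in_txn=True, pending={}
After op 2: visible(b) = 7 (pending={}, committed={a=16, b=7, c=16})

Answer: 7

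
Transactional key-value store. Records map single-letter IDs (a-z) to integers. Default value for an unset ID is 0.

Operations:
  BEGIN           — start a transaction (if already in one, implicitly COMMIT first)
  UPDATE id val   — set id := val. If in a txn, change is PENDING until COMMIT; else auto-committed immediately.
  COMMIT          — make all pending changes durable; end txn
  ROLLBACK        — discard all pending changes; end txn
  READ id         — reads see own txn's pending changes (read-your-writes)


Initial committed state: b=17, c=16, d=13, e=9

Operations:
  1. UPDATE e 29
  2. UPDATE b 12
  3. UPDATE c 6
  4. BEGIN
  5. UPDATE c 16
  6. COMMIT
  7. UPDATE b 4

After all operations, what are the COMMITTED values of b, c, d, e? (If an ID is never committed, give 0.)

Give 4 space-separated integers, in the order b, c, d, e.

Answer: 4 16 13 29

Derivation:
Initial committed: {b=17, c=16, d=13, e=9}
Op 1: UPDATE e=29 (auto-commit; committed e=29)
Op 2: UPDATE b=12 (auto-commit; committed b=12)
Op 3: UPDATE c=6 (auto-commit; committed c=6)
Op 4: BEGIN: in_txn=True, pending={}
Op 5: UPDATE c=16 (pending; pending now {c=16})
Op 6: COMMIT: merged ['c'] into committed; committed now {b=12, c=16, d=13, e=29}
Op 7: UPDATE b=4 (auto-commit; committed b=4)
Final committed: {b=4, c=16, d=13, e=29}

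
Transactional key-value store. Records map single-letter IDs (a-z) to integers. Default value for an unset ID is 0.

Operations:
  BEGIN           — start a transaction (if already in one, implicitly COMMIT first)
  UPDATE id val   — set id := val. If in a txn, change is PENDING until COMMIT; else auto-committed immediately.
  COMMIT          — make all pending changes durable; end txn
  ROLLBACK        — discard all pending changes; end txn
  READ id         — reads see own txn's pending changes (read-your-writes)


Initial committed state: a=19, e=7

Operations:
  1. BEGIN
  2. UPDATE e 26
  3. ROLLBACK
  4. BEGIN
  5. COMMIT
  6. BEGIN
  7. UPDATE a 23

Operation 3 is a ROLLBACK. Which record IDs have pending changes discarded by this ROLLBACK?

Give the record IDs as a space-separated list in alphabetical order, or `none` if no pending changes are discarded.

Initial committed: {a=19, e=7}
Op 1: BEGIN: in_txn=True, pending={}
Op 2: UPDATE e=26 (pending; pending now {e=26})
Op 3: ROLLBACK: discarded pending ['e']; in_txn=False
Op 4: BEGIN: in_txn=True, pending={}
Op 5: COMMIT: merged [] into committed; committed now {a=19, e=7}
Op 6: BEGIN: in_txn=True, pending={}
Op 7: UPDATE a=23 (pending; pending now {a=23})
ROLLBACK at op 3 discards: ['e']

Answer: e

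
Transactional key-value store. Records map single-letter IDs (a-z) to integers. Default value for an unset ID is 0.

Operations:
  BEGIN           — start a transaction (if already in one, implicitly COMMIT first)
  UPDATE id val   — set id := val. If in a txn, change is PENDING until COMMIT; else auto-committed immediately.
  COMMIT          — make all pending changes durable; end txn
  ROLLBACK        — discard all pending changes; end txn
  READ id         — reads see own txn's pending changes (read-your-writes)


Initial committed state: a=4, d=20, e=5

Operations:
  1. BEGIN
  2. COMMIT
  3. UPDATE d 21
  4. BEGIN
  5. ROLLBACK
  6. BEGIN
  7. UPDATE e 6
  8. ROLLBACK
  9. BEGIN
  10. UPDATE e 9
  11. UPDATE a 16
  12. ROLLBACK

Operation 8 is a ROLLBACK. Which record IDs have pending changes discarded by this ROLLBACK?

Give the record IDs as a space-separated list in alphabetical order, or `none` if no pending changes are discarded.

Answer: e

Derivation:
Initial committed: {a=4, d=20, e=5}
Op 1: BEGIN: in_txn=True, pending={}
Op 2: COMMIT: merged [] into committed; committed now {a=4, d=20, e=5}
Op 3: UPDATE d=21 (auto-commit; committed d=21)
Op 4: BEGIN: in_txn=True, pending={}
Op 5: ROLLBACK: discarded pending []; in_txn=False
Op 6: BEGIN: in_txn=True, pending={}
Op 7: UPDATE e=6 (pending; pending now {e=6})
Op 8: ROLLBACK: discarded pending ['e']; in_txn=False
Op 9: BEGIN: in_txn=True, pending={}
Op 10: UPDATE e=9 (pending; pending now {e=9})
Op 11: UPDATE a=16 (pending; pending now {a=16, e=9})
Op 12: ROLLBACK: discarded pending ['a', 'e']; in_txn=False
ROLLBACK at op 8 discards: ['e']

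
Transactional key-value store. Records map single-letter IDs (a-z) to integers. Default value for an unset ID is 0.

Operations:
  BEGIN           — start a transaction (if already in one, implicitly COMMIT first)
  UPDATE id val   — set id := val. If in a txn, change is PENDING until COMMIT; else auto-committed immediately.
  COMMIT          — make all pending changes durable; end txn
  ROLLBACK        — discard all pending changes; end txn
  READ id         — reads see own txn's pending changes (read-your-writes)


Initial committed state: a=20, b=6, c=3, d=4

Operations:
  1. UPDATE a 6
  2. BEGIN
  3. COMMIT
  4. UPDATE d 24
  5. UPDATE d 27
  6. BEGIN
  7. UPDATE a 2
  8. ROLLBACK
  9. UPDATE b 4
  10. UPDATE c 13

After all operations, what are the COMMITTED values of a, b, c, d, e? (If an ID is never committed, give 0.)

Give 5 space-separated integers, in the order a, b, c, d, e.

Initial committed: {a=20, b=6, c=3, d=4}
Op 1: UPDATE a=6 (auto-commit; committed a=6)
Op 2: BEGIN: in_txn=True, pending={}
Op 3: COMMIT: merged [] into committed; committed now {a=6, b=6, c=3, d=4}
Op 4: UPDATE d=24 (auto-commit; committed d=24)
Op 5: UPDATE d=27 (auto-commit; committed d=27)
Op 6: BEGIN: in_txn=True, pending={}
Op 7: UPDATE a=2 (pending; pending now {a=2})
Op 8: ROLLBACK: discarded pending ['a']; in_txn=False
Op 9: UPDATE b=4 (auto-commit; committed b=4)
Op 10: UPDATE c=13 (auto-commit; committed c=13)
Final committed: {a=6, b=4, c=13, d=27}

Answer: 6 4 13 27 0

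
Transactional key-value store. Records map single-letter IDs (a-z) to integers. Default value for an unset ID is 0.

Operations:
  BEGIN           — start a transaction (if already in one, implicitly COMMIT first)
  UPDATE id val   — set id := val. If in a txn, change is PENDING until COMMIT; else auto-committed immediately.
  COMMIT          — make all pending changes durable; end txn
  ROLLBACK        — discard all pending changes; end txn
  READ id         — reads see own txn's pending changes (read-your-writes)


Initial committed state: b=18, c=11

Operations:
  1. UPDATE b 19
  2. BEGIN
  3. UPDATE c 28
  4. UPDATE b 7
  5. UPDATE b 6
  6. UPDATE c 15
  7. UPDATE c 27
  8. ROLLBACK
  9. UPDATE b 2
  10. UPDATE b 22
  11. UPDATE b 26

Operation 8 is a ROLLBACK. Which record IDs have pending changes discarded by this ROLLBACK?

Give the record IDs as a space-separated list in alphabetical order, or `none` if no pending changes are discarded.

Initial committed: {b=18, c=11}
Op 1: UPDATE b=19 (auto-commit; committed b=19)
Op 2: BEGIN: in_txn=True, pending={}
Op 3: UPDATE c=28 (pending; pending now {c=28})
Op 4: UPDATE b=7 (pending; pending now {b=7, c=28})
Op 5: UPDATE b=6 (pending; pending now {b=6, c=28})
Op 6: UPDATE c=15 (pending; pending now {b=6, c=15})
Op 7: UPDATE c=27 (pending; pending now {b=6, c=27})
Op 8: ROLLBACK: discarded pending ['b', 'c']; in_txn=False
Op 9: UPDATE b=2 (auto-commit; committed b=2)
Op 10: UPDATE b=22 (auto-commit; committed b=22)
Op 11: UPDATE b=26 (auto-commit; committed b=26)
ROLLBACK at op 8 discards: ['b', 'c']

Answer: b c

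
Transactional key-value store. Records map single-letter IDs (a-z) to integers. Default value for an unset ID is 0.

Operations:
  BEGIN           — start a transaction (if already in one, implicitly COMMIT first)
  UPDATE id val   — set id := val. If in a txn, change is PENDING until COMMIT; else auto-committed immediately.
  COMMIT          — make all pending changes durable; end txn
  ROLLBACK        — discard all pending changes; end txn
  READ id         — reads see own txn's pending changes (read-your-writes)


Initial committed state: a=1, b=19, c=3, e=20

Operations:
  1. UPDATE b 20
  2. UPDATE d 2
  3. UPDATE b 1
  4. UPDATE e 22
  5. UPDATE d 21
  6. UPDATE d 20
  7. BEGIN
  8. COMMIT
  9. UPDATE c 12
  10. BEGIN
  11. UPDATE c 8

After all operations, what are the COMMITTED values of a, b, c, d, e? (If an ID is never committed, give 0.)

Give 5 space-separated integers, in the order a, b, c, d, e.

Answer: 1 1 12 20 22

Derivation:
Initial committed: {a=1, b=19, c=3, e=20}
Op 1: UPDATE b=20 (auto-commit; committed b=20)
Op 2: UPDATE d=2 (auto-commit; committed d=2)
Op 3: UPDATE b=1 (auto-commit; committed b=1)
Op 4: UPDATE e=22 (auto-commit; committed e=22)
Op 5: UPDATE d=21 (auto-commit; committed d=21)
Op 6: UPDATE d=20 (auto-commit; committed d=20)
Op 7: BEGIN: in_txn=True, pending={}
Op 8: COMMIT: merged [] into committed; committed now {a=1, b=1, c=3, d=20, e=22}
Op 9: UPDATE c=12 (auto-commit; committed c=12)
Op 10: BEGIN: in_txn=True, pending={}
Op 11: UPDATE c=8 (pending; pending now {c=8})
Final committed: {a=1, b=1, c=12, d=20, e=22}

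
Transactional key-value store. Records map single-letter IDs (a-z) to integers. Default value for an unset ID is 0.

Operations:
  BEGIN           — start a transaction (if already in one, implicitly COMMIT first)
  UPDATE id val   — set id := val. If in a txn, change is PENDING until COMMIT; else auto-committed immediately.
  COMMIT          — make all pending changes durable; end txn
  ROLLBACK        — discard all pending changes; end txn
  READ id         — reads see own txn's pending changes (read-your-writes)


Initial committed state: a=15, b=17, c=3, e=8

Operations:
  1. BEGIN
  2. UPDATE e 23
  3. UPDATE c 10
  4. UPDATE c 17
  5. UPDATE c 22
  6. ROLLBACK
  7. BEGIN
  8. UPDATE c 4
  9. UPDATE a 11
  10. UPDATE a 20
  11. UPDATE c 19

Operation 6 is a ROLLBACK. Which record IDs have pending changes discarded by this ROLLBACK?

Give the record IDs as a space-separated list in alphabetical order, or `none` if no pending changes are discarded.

Answer: c e

Derivation:
Initial committed: {a=15, b=17, c=3, e=8}
Op 1: BEGIN: in_txn=True, pending={}
Op 2: UPDATE e=23 (pending; pending now {e=23})
Op 3: UPDATE c=10 (pending; pending now {c=10, e=23})
Op 4: UPDATE c=17 (pending; pending now {c=17, e=23})
Op 5: UPDATE c=22 (pending; pending now {c=22, e=23})
Op 6: ROLLBACK: discarded pending ['c', 'e']; in_txn=False
Op 7: BEGIN: in_txn=True, pending={}
Op 8: UPDATE c=4 (pending; pending now {c=4})
Op 9: UPDATE a=11 (pending; pending now {a=11, c=4})
Op 10: UPDATE a=20 (pending; pending now {a=20, c=4})
Op 11: UPDATE c=19 (pending; pending now {a=20, c=19})
ROLLBACK at op 6 discards: ['c', 'e']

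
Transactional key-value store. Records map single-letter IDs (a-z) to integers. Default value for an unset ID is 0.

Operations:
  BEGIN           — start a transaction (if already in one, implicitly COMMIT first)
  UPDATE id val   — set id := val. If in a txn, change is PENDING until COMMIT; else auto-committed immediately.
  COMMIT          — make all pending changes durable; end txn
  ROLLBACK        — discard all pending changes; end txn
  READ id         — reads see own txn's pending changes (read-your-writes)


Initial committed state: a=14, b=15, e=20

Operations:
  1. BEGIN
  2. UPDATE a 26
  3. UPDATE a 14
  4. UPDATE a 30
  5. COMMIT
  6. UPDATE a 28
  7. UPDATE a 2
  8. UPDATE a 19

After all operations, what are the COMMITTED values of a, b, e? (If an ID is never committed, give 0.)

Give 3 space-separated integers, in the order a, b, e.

Answer: 19 15 20

Derivation:
Initial committed: {a=14, b=15, e=20}
Op 1: BEGIN: in_txn=True, pending={}
Op 2: UPDATE a=26 (pending; pending now {a=26})
Op 3: UPDATE a=14 (pending; pending now {a=14})
Op 4: UPDATE a=30 (pending; pending now {a=30})
Op 5: COMMIT: merged ['a'] into committed; committed now {a=30, b=15, e=20}
Op 6: UPDATE a=28 (auto-commit; committed a=28)
Op 7: UPDATE a=2 (auto-commit; committed a=2)
Op 8: UPDATE a=19 (auto-commit; committed a=19)
Final committed: {a=19, b=15, e=20}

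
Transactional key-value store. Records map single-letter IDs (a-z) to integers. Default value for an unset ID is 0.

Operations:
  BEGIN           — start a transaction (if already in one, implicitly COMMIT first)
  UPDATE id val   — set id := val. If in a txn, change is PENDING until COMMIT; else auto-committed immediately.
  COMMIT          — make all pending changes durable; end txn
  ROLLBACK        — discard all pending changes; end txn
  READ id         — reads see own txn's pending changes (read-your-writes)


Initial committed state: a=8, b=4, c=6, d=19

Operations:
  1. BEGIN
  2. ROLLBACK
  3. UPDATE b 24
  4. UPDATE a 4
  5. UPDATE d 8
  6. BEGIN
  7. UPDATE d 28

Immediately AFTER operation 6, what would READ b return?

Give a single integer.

Answer: 24

Derivation:
Initial committed: {a=8, b=4, c=6, d=19}
Op 1: BEGIN: in_txn=True, pending={}
Op 2: ROLLBACK: discarded pending []; in_txn=False
Op 3: UPDATE b=24 (auto-commit; committed b=24)
Op 4: UPDATE a=4 (auto-commit; committed a=4)
Op 5: UPDATE d=8 (auto-commit; committed d=8)
Op 6: BEGIN: in_txn=True, pending={}
After op 6: visible(b) = 24 (pending={}, committed={a=4, b=24, c=6, d=8})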